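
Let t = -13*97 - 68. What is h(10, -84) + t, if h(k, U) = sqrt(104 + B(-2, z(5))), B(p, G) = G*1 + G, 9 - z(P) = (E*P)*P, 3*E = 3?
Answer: -1329 + 6*sqrt(2) ≈ -1320.5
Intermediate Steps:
E = 1 (E = (1/3)*3 = 1)
z(P) = 9 - P**2 (z(P) = 9 - 1*P*P = 9 - P*P = 9 - P**2)
t = -1329 (t = -1261 - 68 = -1329)
B(p, G) = 2*G (B(p, G) = G + G = 2*G)
h(k, U) = 6*sqrt(2) (h(k, U) = sqrt(104 + 2*(9 - 1*5**2)) = sqrt(104 + 2*(9 - 1*25)) = sqrt(104 + 2*(9 - 25)) = sqrt(104 + 2*(-16)) = sqrt(104 - 32) = sqrt(72) = 6*sqrt(2))
h(10, -84) + t = 6*sqrt(2) - 1329 = -1329 + 6*sqrt(2)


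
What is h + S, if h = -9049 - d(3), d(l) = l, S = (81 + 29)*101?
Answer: 2058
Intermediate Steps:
S = 11110 (S = 110*101 = 11110)
h = -9052 (h = -9049 - 1*3 = -9049 - 3 = -9052)
h + S = -9052 + 11110 = 2058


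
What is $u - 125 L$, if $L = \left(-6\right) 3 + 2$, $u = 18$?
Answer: $2018$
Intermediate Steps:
$L = -16$ ($L = -18 + 2 = -16$)
$u - 125 L = 18 - -2000 = 18 + 2000 = 2018$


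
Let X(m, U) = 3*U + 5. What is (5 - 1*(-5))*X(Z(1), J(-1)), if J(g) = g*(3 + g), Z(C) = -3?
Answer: -10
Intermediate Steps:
X(m, U) = 5 + 3*U
(5 - 1*(-5))*X(Z(1), J(-1)) = (5 - 1*(-5))*(5 + 3*(-(3 - 1))) = (5 + 5)*(5 + 3*(-1*2)) = 10*(5 + 3*(-2)) = 10*(5 - 6) = 10*(-1) = -10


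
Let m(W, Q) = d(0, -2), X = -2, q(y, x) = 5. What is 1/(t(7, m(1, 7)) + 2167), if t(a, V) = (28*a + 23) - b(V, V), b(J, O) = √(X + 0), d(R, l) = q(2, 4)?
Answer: 1193/2846499 + I*√2/5692998 ≈ 0.00041911 + 2.4841e-7*I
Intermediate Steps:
d(R, l) = 5
m(W, Q) = 5
b(J, O) = I*√2 (b(J, O) = √(-2 + 0) = √(-2) = I*√2)
t(a, V) = 23 + 28*a - I*√2 (t(a, V) = (28*a + 23) - I*√2 = (23 + 28*a) - I*√2 = 23 + 28*a - I*√2)
1/(t(7, m(1, 7)) + 2167) = 1/((23 + 28*7 - I*√2) + 2167) = 1/((23 + 196 - I*√2) + 2167) = 1/((219 - I*√2) + 2167) = 1/(2386 - I*√2)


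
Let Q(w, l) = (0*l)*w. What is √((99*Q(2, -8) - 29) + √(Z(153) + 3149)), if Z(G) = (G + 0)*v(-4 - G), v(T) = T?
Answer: √(-29 + 2*I*√5218) ≈ 7.6926 + 9.3902*I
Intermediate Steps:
Q(w, l) = 0 (Q(w, l) = 0*w = 0)
Z(G) = G*(-4 - G) (Z(G) = (G + 0)*(-4 - G) = G*(-4 - G))
√((99*Q(2, -8) - 29) + √(Z(153) + 3149)) = √((99*0 - 29) + √(-1*153*(4 + 153) + 3149)) = √((0 - 29) + √(-1*153*157 + 3149)) = √(-29 + √(-24021 + 3149)) = √(-29 + √(-20872)) = √(-29 + 2*I*√5218)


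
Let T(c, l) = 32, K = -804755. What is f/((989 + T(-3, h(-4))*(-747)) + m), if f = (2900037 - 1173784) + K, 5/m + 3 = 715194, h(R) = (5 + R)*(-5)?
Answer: -329523538059/8194300880 ≈ -40.214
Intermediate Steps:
h(R) = -25 - 5*R
m = 5/715191 (m = 5/(-3 + 715194) = 5/715191 ≈ 6.9911e-6)
f = 921498 (f = (2900037 - 1173784) - 804755 = 1726253 - 804755 = 921498)
f/((989 + T(-3, h(-4))*(-747)) + m) = 921498/((989 + 32*(-747)) + 5/715191) = 921498/((989 - 23904) + 5/715191) = 921498/(-22915 + 5/715191) = 921498/(-16388601760/715191) = 921498*(-715191/16388601760) = -329523538059/8194300880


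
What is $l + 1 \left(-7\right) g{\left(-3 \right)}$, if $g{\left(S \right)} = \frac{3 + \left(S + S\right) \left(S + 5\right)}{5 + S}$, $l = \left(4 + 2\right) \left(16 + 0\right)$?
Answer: $\frac{255}{2} \approx 127.5$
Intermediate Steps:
$l = 96$ ($l = 6 \cdot 16 = 96$)
$g{\left(S \right)} = \frac{3 + 2 S \left(5 + S\right)}{5 + S}$
$l + 1 \left(-7\right) g{\left(-3 \right)} = 96 + 1 \left(-7\right) \frac{3 + 2 \left(-3\right)^{2} + 10 \left(-3\right)}{5 - 3} = 96 - 7 \frac{3 + 2 \cdot 9 - 30}{2} = 96 - 7 \frac{3 + 18 - 30}{2} = 96 - 7 \cdot \frac{1}{2} \left(-9\right) = 96 - - \frac{63}{2} = 96 + \frac{63}{2} = \frac{255}{2}$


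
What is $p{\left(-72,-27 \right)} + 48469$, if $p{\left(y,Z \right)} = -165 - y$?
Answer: $48376$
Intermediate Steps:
$p{\left(-72,-27 \right)} + 48469 = \left(-165 - -72\right) + 48469 = \left(-165 + 72\right) + 48469 = -93 + 48469 = 48376$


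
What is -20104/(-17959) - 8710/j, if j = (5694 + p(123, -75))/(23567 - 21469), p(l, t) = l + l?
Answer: -16402790273/5333823 ≈ -3075.2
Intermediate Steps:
p(l, t) = 2*l
j = 2970/1049 (j = (5694 + 2*123)/(23567 - 21469) = (5694 + 246)/2098 = 5940*(1/2098) = 2970/1049 ≈ 2.8313)
-20104/(-17959) - 8710/j = -20104/(-17959) - 8710/2970/1049 = -20104*(-1/17959) - 8710*1049/2970 = 20104/17959 - 913679/297 = -16402790273/5333823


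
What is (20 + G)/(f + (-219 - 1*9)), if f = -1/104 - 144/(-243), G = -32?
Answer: 33696/638587 ≈ 0.052767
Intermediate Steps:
f = 1637/2808 (f = -1*1/104 - 144*(-1/243) = -1/104 + 16/27 = 1637/2808 ≈ 0.58298)
(20 + G)/(f + (-219 - 1*9)) = (20 - 32)/(1637/2808 + (-219 - 1*9)) = -12/(1637/2808 + (-219 - 9)) = -12/(1637/2808 - 228) = -12/(-638587/2808) = -12*(-2808/638587) = 33696/638587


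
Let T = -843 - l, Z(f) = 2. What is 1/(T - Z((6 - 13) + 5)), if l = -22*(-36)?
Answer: -1/1637 ≈ -0.00061087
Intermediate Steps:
l = 792
T = -1635 (T = -843 - 1*792 = -843 - 792 = -1635)
1/(T - Z((6 - 13) + 5)) = 1/(-1635 - 1*2) = 1/(-1635 - 2) = 1/(-1637) = -1/1637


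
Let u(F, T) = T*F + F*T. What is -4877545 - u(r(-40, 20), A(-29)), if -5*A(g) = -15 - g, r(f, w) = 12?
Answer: -24387389/5 ≈ -4.8775e+6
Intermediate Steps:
A(g) = 3 + g/5 (A(g) = -(-15 - g)/5 = 3 + g/5)
u(F, T) = 2*F*T (u(F, T) = F*T + F*T = 2*F*T)
-4877545 - u(r(-40, 20), A(-29)) = -4877545 - 2*12*(3 + (1/5)*(-29)) = -4877545 - 2*12*(3 - 29/5) = -4877545 - 2*12*(-14)/5 = -4877545 - 1*(-336/5) = -4877545 + 336/5 = -24387389/5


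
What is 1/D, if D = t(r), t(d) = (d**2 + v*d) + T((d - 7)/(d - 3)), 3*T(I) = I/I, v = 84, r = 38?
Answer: 3/13909 ≈ 0.00021569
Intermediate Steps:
T(I) = 1/3 (T(I) = (I/I)/3 = (1/3)*1 = 1/3)
t(d) = 1/3 + d**2 + 84*d (t(d) = (d**2 + 84*d) + 1/3 = 1/3 + d**2 + 84*d)
D = 13909/3 (D = 1/3 + 38**2 + 84*38 = 1/3 + 1444 + 3192 = 13909/3 ≈ 4636.3)
1/D = 1/(13909/3) = 3/13909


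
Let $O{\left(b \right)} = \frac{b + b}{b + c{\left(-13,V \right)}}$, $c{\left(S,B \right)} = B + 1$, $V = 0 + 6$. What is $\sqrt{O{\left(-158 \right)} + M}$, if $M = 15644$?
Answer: $\frac{8 \sqrt{5574165}}{151} \approx 125.08$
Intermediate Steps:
$V = 6$
$c{\left(S,B \right)} = 1 + B$
$O{\left(b \right)} = \frac{2 b}{7 + b}$ ($O{\left(b \right)} = \frac{b + b}{b + \left(1 + 6\right)} = \frac{2 b}{b + 7} = \frac{2 b}{7 + b}$)
$\sqrt{O{\left(-158 \right)} + M} = \sqrt{2 \left(-158\right) \frac{1}{7 - 158} + 15644} = \sqrt{2 \left(-158\right) \frac{1}{-151} + 15644} = \sqrt{2 \left(-158\right) \left(- \frac{1}{151}\right) + 15644} = \sqrt{\frac{316}{151} + 15644} = \sqrt{\frac{2362560}{151}} = \frac{8 \sqrt{5574165}}{151}$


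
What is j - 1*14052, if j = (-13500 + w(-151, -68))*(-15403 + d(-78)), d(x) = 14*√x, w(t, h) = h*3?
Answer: 211068660 - 191856*I*√78 ≈ 2.1107e+8 - 1.6944e+6*I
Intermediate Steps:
w(t, h) = 3*h
j = 211082712 - 191856*I*√78 (j = (-13500 + 3*(-68))*(-15403 + 14*√(-78)) = (-13500 - 204)*(-15403 + 14*(I*√78)) = -13704*(-15403 + 14*I*√78) = 211082712 - 191856*I*√78 ≈ 2.1108e+8 - 1.6944e+6*I)
j - 1*14052 = (211082712 - 191856*I*√78) - 1*14052 = (211082712 - 191856*I*√78) - 14052 = 211068660 - 191856*I*√78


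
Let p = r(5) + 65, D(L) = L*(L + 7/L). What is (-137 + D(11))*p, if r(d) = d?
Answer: -630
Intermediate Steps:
p = 70 (p = 5 + 65 = 70)
(-137 + D(11))*p = (-137 + (7 + 11²))*70 = (-137 + (7 + 121))*70 = (-137 + 128)*70 = -9*70 = -630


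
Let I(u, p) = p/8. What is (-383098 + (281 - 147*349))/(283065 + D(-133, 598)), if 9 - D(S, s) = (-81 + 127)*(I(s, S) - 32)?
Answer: -1736480/1141243 ≈ -1.5216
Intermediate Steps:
I(u, p) = p/8 (I(u, p) = p*(⅛) = p/8)
D(S, s) = 1481 - 23*S/4 (D(S, s) = 9 - (-81 + 127)*(S/8 - 32) = 9 - 46*(-32 + S/8) = 9 - (-1472 + 23*S/4) = 9 + (1472 - 23*S/4) = 1481 - 23*S/4)
(-383098 + (281 - 147*349))/(283065 + D(-133, 598)) = (-383098 + (281 - 147*349))/(283065 + (1481 - 23/4*(-133))) = (-383098 + (281 - 51303))/(283065 + (1481 + 3059/4)) = (-383098 - 51022)/(283065 + 8983/4) = -434120/1141243/4 = -434120*4/1141243 = -1736480/1141243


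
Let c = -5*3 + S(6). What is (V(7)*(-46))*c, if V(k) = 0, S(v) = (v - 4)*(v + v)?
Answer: 0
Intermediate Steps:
S(v) = 2*v*(-4 + v) (S(v) = (-4 + v)*(2*v) = 2*v*(-4 + v))
c = 9 (c = -5*3 + 2*6*(-4 + 6) = -15 + 2*6*2 = -15 + 24 = 9)
(V(7)*(-46))*c = (0*(-46))*9 = 0*9 = 0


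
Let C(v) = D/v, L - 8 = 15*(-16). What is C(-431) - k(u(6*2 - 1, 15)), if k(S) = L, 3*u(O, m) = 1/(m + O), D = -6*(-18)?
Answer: 99884/431 ≈ 231.75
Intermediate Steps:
D = 108
L = -232 (L = 8 + 15*(-16) = 8 - 240 = -232)
u(O, m) = 1/(3*(O + m)) (u(O, m) = 1/(3*(m + O)) = 1/(3*(O + m)))
C(v) = 108/v
k(S) = -232
C(-431) - k(u(6*2 - 1, 15)) = 108/(-431) - 1*(-232) = 108*(-1/431) + 232 = -108/431 + 232 = 99884/431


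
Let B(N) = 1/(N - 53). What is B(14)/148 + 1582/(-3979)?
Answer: -9135283/22966788 ≈ -0.39776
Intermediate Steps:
B(N) = 1/(-53 + N)
B(14)/148 + 1582/(-3979) = 1/((-53 + 14)*148) + 1582/(-3979) = (1/148)/(-39) + 1582*(-1/3979) = -1/39*1/148 - 1582/3979 = -1/5772 - 1582/3979 = -9135283/22966788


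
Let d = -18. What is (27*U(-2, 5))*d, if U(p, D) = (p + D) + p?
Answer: -486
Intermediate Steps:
U(p, D) = D + 2*p (U(p, D) = (D + p) + p = D + 2*p)
(27*U(-2, 5))*d = (27*(5 + 2*(-2)))*(-18) = (27*(5 - 4))*(-18) = (27*1)*(-18) = 27*(-18) = -486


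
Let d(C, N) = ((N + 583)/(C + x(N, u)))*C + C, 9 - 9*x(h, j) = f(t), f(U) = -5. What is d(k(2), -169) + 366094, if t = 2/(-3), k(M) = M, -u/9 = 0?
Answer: 2930631/8 ≈ 3.6633e+5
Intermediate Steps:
u = 0 (u = -9*0 = 0)
t = -2/3 (t = 2*(-1/3) = -2/3 ≈ -0.66667)
x(h, j) = 14/9 (x(h, j) = 1 - 1/9*(-5) = 1 + 5/9 = 14/9)
d(C, N) = C + C*(583 + N)/(14/9 + C) (d(C, N) = ((N + 583)/(C + 14/9))*C + C = ((583 + N)/(14/9 + C))*C + C = C*(583 + N)/(14/9 + C) + C = C + C*(583 + N)/(14/9 + C))
d(k(2), -169) + 366094 = 2*(5261 + 9*2 + 9*(-169))/(14 + 9*2) + 366094 = 2*(5261 + 18 - 1521)/(14 + 18) + 366094 = 2*3758/32 + 366094 = 2*(1/32)*3758 + 366094 = 1879/8 + 366094 = 2930631/8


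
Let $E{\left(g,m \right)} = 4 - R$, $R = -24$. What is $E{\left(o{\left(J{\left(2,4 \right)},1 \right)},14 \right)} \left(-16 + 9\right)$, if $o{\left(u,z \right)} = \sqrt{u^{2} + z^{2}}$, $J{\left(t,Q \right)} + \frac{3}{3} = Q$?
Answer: $-196$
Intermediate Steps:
$J{\left(t,Q \right)} = -1 + Q$
$E{\left(g,m \right)} = 28$ ($E{\left(g,m \right)} = 4 - -24 = 4 + 24 = 28$)
$E{\left(o{\left(J{\left(2,4 \right)},1 \right)},14 \right)} \left(-16 + 9\right) = 28 \left(-16 + 9\right) = 28 \left(-7\right) = -196$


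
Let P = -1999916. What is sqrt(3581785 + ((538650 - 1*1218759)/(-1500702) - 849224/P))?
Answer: 11*sqrt(1851672556060263738381265266)/250106495086 ≈ 1892.6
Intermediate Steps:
sqrt(3581785 + ((538650 - 1*1218759)/(-1500702) - 849224/P)) = sqrt(3581785 + ((538650 - 1*1218759)/(-1500702) - 849224/(-1999916))) = sqrt(3581785 + ((538650 - 1218759)*(-1/1500702) - 849224*(-1/1999916))) = sqrt(3581785 + (-680109*(-1/1500702) + 212306/499979)) = sqrt(3581785 + (226703/500234 + 212306/499979)) = sqrt(3581785 + 219549418841/250106495086) = sqrt(895827912051027351/250106495086) = 11*sqrt(1851672556060263738381265266)/250106495086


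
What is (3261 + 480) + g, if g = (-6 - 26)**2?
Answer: 4765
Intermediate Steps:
g = 1024 (g = (-32)**2 = 1024)
(3261 + 480) + g = (3261 + 480) + 1024 = 3741 + 1024 = 4765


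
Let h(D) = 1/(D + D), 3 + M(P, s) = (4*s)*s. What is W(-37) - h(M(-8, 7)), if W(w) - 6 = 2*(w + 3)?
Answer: -23933/386 ≈ -62.003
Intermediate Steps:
M(P, s) = -3 + 4*s² (M(P, s) = -3 + (4*s)*s = -3 + 4*s²)
h(D) = 1/(2*D)
W(w) = 12 + 2*w (W(w) = 6 + 2*(w + 3) = 6 + 2*(3 + w) = 6 + (6 + 2*w) = 12 + 2*w)
W(-37) - h(M(-8, 7)) = (12 + 2*(-37)) - 1/(2*(-3 + 4*7²)) = (12 - 74) - 1/(2*(-3 + 4*49)) = -62 - 1/(2*(-3 + 196)) = -62 - 1/(2*193) = -62 - 1*1/386 = -62 - 1/386 = -23933/386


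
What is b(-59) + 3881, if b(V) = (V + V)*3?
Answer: 3527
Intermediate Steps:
b(V) = 6*V (b(V) = (2*V)*3 = 6*V)
b(-59) + 3881 = 6*(-59) + 3881 = -354 + 3881 = 3527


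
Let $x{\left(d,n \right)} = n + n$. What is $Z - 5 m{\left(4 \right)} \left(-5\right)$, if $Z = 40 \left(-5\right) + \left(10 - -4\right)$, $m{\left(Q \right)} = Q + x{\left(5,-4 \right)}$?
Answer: $18600$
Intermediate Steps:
$x{\left(d,n \right)} = 2 n$
$m{\left(Q \right)} = -8 + Q$ ($m{\left(Q \right)} = Q + 2 \left(-4\right) = Q - 8 = -8 + Q$)
$Z = -186$ ($Z = -200 + \left(10 + 4\right) = -200 + 14 = -186$)
$Z - 5 m{\left(4 \right)} \left(-5\right) = - 186 - 5 \left(-8 + 4\right) \left(-5\right) = - 186 \left(-5\right) \left(-4\right) \left(-5\right) = - 186 \cdot 20 \left(-5\right) = \left(-186\right) \left(-100\right) = 18600$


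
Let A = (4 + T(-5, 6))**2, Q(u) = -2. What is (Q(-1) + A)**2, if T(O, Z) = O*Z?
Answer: 454276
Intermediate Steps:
A = 676 (A = (4 - 5*6)**2 = (4 - 30)**2 = (-26)**2 = 676)
(Q(-1) + A)**2 = (-2 + 676)**2 = 674**2 = 454276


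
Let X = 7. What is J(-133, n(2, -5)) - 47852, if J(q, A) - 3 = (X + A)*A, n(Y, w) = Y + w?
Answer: -47861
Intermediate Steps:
J(q, A) = 3 + A*(7 + A) (J(q, A) = 3 + (7 + A)*A = 3 + A*(7 + A))
J(-133, n(2, -5)) - 47852 = (3 + (2 - 5)² + 7*(2 - 5)) - 47852 = (3 + (-3)² + 7*(-3)) - 47852 = (3 + 9 - 21) - 47852 = -9 - 47852 = -47861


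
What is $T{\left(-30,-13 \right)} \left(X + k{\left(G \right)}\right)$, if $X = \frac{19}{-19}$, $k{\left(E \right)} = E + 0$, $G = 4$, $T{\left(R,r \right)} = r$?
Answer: $-39$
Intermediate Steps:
$k{\left(E \right)} = E$
$X = -1$ ($X = 19 \left(- \frac{1}{19}\right) = -1$)
$T{\left(-30,-13 \right)} \left(X + k{\left(G \right)}\right) = - 13 \left(-1 + 4\right) = \left(-13\right) 3 = -39$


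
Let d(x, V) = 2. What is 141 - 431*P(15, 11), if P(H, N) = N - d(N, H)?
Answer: -3738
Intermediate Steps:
P(H, N) = -2 + N (P(H, N) = N - 1*2 = N - 2 = -2 + N)
141 - 431*P(15, 11) = 141 - 431*(-2 + 11) = 141 - 431*9 = 141 - 3879 = -3738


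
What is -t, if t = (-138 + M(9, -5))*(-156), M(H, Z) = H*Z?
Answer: -28548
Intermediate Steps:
t = 28548 (t = (-138 + 9*(-5))*(-156) = (-138 - 45)*(-156) = -183*(-156) = 28548)
-t = -1*28548 = -28548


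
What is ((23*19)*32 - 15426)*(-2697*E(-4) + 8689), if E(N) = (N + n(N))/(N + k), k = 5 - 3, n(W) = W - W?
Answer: -4751390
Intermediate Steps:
n(W) = 0
k = 2
E(N) = N/(2 + N) (E(N) = (N + 0)/(N + 2) = N/(2 + N))
((23*19)*32 - 15426)*(-2697*E(-4) + 8689) = ((23*19)*32 - 15426)*(-(-10788)/(2 - 4) + 8689) = (437*32 - 15426)*(-(-10788)/(-2) + 8689) = (13984 - 15426)*(-(-10788)*(-1)/2 + 8689) = -1442*(-2697*2 + 8689) = -1442*(-5394 + 8689) = -1442*3295 = -4751390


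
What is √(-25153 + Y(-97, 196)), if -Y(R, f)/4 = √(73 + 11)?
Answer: √(-25153 - 8*√21) ≈ 158.71*I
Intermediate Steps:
Y(R, f) = -8*√21 (Y(R, f) = -4*√(73 + 11) = -8*√21)
√(-25153 + Y(-97, 196)) = √(-25153 - 8*√21)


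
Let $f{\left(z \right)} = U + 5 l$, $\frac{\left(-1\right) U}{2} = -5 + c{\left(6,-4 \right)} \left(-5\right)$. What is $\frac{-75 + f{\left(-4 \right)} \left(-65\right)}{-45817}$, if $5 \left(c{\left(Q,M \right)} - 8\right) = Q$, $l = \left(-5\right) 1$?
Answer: $\frac{5080}{45817} \approx 0.11088$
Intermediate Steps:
$l = -5$
$c{\left(Q,M \right)} = 8 + \frac{Q}{5}$
$U = 102$ ($U = - 2 \left(-5 + \left(8 + \frac{1}{5} \cdot 6\right) \left(-5\right)\right) = - 2 \left(-5 + \left(8 + \frac{6}{5}\right) \left(-5\right)\right) = - 2 \left(-5 + \frac{46}{5} \left(-5\right)\right) = - 2 \left(-5 - 46\right) = \left(-2\right) \left(-51\right) = 102$)
$f{\left(z \right)} = 77$ ($f{\left(z \right)} = 102 + 5 \left(-5\right) = 102 - 25 = 77$)
$\frac{-75 + f{\left(-4 \right)} \left(-65\right)}{-45817} = \frac{-75 + 77 \left(-65\right)}{-45817} = \left(-75 - 5005\right) \left(- \frac{1}{45817}\right) = \left(-5080\right) \left(- \frac{1}{45817}\right) = \frac{5080}{45817}$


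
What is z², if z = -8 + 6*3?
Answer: 100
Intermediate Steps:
z = 10 (z = -8 + 18 = 10)
z² = 10² = 100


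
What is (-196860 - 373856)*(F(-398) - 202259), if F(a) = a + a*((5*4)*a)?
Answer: -1692414352868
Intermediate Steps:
F(a) = a + 20*a² (F(a) = a + a*(20*a) = a + 20*a²)
(-196860 - 373856)*(F(-398) - 202259) = (-196860 - 373856)*(-398*(1 + 20*(-398)) - 202259) = -570716*(-398*(1 - 7960) - 202259) = -570716*(-398*(-7959) - 202259) = -570716*(3167682 - 202259) = -570716*2965423 = -1692414352868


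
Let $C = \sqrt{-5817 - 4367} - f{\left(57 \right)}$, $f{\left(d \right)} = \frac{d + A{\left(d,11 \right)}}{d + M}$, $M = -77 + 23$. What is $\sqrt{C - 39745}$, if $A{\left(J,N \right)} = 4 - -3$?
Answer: $\frac{\sqrt{-357897 + 18 i \sqrt{2546}}}{3} \approx 0.25303 + 199.42 i$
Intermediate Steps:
$A{\left(J,N \right)} = 7$ ($A{\left(J,N \right)} = 4 + 3 = 7$)
$M = -54$
$f{\left(d \right)} = \frac{7 + d}{-54 + d}$ ($f{\left(d \right)} = \frac{d + 7}{d - 54} = \frac{7 + d}{-54 + d}$)
$C = - \frac{64}{3} + 2 i \sqrt{2546}$ ($C = \sqrt{-5817 - 4367} - \frac{7 + 57}{-54 + 57} = \sqrt{-10184} - \frac{1}{3} \cdot 64 = 2 i \sqrt{2546} - \frac{1}{3} \cdot 64 = 2 i \sqrt{2546} - \frac{64}{3} = - \frac{64}{3} + 2 i \sqrt{2546} \approx -21.333 + 100.92 i$)
$\sqrt{C - 39745} = \sqrt{\left(- \frac{64}{3} + 2 i \sqrt{2546}\right) - 39745} = \sqrt{- \frac{119299}{3} + 2 i \sqrt{2546}}$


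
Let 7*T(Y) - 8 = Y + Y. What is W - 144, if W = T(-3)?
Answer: -1006/7 ≈ -143.71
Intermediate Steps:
T(Y) = 8/7 + 2*Y/7 (T(Y) = 8/7 + (Y + Y)/7 = 8/7 + (2*Y)/7 = 8/7 + 2*Y/7)
W = 2/7 (W = 8/7 + (2/7)*(-3) = 8/7 - 6/7 = 2/7 ≈ 0.28571)
W - 144 = 2/7 - 144 = -1006/7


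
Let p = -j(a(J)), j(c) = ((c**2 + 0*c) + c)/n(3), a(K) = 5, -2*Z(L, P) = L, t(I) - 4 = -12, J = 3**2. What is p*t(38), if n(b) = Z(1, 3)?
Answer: -480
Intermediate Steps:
J = 9
t(I) = -8 (t(I) = 4 - 12 = -8)
Z(L, P) = -L/2
n(b) = -1/2 (n(b) = -1/2*1 = -1/2)
j(c) = -2*c - 2*c**2 (j(c) = ((c**2 + 0*c) + c)/(-1/2) = ((c**2 + 0) + c)*(-2) = (c**2 + c)*(-2) = (c + c**2)*(-2) = -2*c - 2*c**2)
p = 60 (p = -(-2)*5*(1 + 5) = -(-2)*5*6 = -1*(-60) = 60)
p*t(38) = 60*(-8) = -480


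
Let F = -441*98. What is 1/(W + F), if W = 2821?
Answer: -1/40397 ≈ -2.4754e-5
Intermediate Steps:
F = -43218
1/(W + F) = 1/(2821 - 43218) = 1/(-40397) = -1/40397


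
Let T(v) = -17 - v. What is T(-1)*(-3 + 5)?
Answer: -32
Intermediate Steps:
T(-1)*(-3 + 5) = (-17 - 1*(-1))*(-3 + 5) = (-17 + 1)*2 = -16*2 = -32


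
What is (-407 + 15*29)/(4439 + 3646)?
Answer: 4/1155 ≈ 0.0034632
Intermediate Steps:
(-407 + 15*29)/(4439 + 3646) = (-407 + 435)/8085 = 28*(1/8085) = 4/1155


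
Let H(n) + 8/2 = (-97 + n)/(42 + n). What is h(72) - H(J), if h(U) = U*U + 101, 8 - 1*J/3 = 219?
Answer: 3125069/591 ≈ 5287.8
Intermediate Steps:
J = -633 (J = 24 - 3*219 = 24 - 657 = -633)
H(n) = -4 + (-97 + n)/(42 + n)
h(U) = 101 + U² (h(U) = U² + 101 = 101 + U²)
h(72) - H(J) = (101 + 72²) - (-265 - 3*(-633))/(42 - 633) = (101 + 5184) - (-265 + 1899)/(-591) = 5285 - (-1)*1634/591 = 5285 - 1*(-1634/591) = 5285 + 1634/591 = 3125069/591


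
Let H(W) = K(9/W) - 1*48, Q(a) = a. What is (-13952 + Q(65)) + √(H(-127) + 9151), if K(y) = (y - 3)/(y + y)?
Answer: -13887 + √82122/3 ≈ -13791.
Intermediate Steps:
K(y) = (-3 + y)/(2*y) (K(y) = (-3 + y)/((2*y)) = (-3 + y)*(1/(2*y)) = (-3 + y)/(2*y))
H(W) = -48 + W*(-3 + 9/W)/18 (H(W) = (-3 + 9/W)/(2*((9/W))) - 1*48 = (W/9)*(-3 + 9/W)/2 - 48 = W*(-3 + 9/W)/18 - 48 = -48 + W*(-3 + 9/W)/18)
(-13952 + Q(65)) + √(H(-127) + 9151) = (-13952 + 65) + √((-95/2 - ⅙*(-127)) + 9151) = -13887 + √((-95/2 + 127/6) + 9151) = -13887 + √(-79/3 + 9151) = -13887 + √(27374/3) = -13887 + √82122/3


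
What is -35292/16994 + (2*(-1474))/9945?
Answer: -200538626/84502665 ≈ -2.3732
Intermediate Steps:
-35292/16994 + (2*(-1474))/9945 = -35292*1/16994 - 2948*1/9945 = -17646/8497 - 2948/9945 = -200538626/84502665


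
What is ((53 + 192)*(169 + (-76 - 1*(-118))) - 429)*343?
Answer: 17584238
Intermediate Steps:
((53 + 192)*(169 + (-76 - 1*(-118))) - 429)*343 = (245*(169 + (-76 + 118)) - 429)*343 = (245*(169 + 42) - 429)*343 = (245*211 - 429)*343 = (51695 - 429)*343 = 51266*343 = 17584238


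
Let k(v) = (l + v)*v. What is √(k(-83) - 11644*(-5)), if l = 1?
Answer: √65026 ≈ 255.00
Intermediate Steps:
k(v) = v*(1 + v) (k(v) = (1 + v)*v = v*(1 + v))
√(k(-83) - 11644*(-5)) = √(-83*(1 - 83) - 11644*(-5)) = √(-83*(-82) + 58220) = √(6806 + 58220) = √65026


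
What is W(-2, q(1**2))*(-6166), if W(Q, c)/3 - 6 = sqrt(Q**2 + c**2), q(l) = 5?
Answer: -110988 - 18498*sqrt(29) ≈ -2.1060e+5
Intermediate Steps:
W(Q, c) = 18 + 3*sqrt(Q**2 + c**2)
W(-2, q(1**2))*(-6166) = (18 + 3*sqrt((-2)**2 + 5**2))*(-6166) = (18 + 3*sqrt(4 + 25))*(-6166) = (18 + 3*sqrt(29))*(-6166) = -110988 - 18498*sqrt(29)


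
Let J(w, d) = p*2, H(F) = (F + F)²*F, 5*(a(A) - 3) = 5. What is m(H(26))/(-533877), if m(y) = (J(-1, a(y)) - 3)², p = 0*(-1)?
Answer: -3/177959 ≈ -1.6858e-5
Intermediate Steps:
a(A) = 4 (a(A) = 3 + (⅕)*5 = 3 + 1 = 4)
p = 0
H(F) = 4*F³ (H(F) = (2*F)²*F = (4*F²)*F = 4*F³)
J(w, d) = 0 (J(w, d) = 0*2 = 0)
m(y) = 9 (m(y) = (0 - 3)² = (-3)² = 9)
m(H(26))/(-533877) = 9/(-533877) = 9*(-1/533877) = -3/177959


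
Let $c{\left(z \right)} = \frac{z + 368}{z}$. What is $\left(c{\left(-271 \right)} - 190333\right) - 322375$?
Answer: $- \frac{138943965}{271} \approx -5.1271 \cdot 10^{5}$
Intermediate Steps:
$c{\left(z \right)} = \frac{368 + z}{z}$
$\left(c{\left(-271 \right)} - 190333\right) - 322375 = \left(\frac{368 - 271}{-271} - 190333\right) - 322375 = \left(\left(- \frac{1}{271}\right) 97 - 190333\right) - 322375 = \left(- \frac{97}{271} - 190333\right) - 322375 = - \frac{51580340}{271} - 322375 = - \frac{138943965}{271}$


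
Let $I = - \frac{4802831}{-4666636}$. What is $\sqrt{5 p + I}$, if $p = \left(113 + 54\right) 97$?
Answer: $\frac{\sqrt{440972585420610009}}{2333318} \approx 284.6$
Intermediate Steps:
$p = 16199$ ($p = 167 \cdot 97 = 16199$)
$I = \frac{4802831}{4666636}$ ($I = \left(-4802831\right) \left(- \frac{1}{4666636}\right) = \frac{4802831}{4666636} \approx 1.0292$)
$\sqrt{5 p + I} = \sqrt{5 \cdot 16199 + \frac{4802831}{4666636}} = \sqrt{80995 + \frac{4802831}{4666636}} = \sqrt{\frac{377978985651}{4666636}} = \frac{\sqrt{440972585420610009}}{2333318}$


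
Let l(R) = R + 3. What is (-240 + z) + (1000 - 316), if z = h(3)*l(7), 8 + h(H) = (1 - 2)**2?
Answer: 374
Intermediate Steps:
l(R) = 3 + R
h(H) = -7 (h(H) = -8 + (1 - 2)**2 = -8 + (-1)**2 = -8 + 1 = -7)
z = -70 (z = -7*(3 + 7) = -7*10 = -70)
(-240 + z) + (1000 - 316) = (-240 - 70) + (1000 - 316) = -310 + 684 = 374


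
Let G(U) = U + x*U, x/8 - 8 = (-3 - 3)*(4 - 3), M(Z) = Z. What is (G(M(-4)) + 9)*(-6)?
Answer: 354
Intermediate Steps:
x = 16 (x = 64 + 8*((-3 - 3)*(4 - 3)) = 64 + 8*(-6*1) = 64 + 8*(-6) = 64 - 48 = 16)
G(U) = 17*U (G(U) = U + 16*U = 17*U)
(G(M(-4)) + 9)*(-6) = (17*(-4) + 9)*(-6) = (-68 + 9)*(-6) = -59*(-6) = 354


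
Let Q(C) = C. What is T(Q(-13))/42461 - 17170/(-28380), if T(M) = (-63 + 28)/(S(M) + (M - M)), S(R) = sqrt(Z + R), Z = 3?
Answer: 1717/2838 + 7*I*sqrt(10)/84922 ≈ 0.605 + 0.00026066*I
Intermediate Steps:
S(R) = sqrt(3 + R)
T(M) = -35/sqrt(3 + M) (T(M) = (-63 + 28)/(sqrt(3 + M) + (M - M)) = -35/(sqrt(3 + M) + 0) = -35/sqrt(3 + M))
T(Q(-13))/42461 - 17170/(-28380) = -35/sqrt(3 - 13)/42461 - 17170/(-28380) = -(-7)*I*sqrt(10)/2*(1/42461) - 17170*(-1/28380) = -(-7)*I*sqrt(10)/2*(1/42461) + 1717/2838 = (7*I*sqrt(10)/2)*(1/42461) + 1717/2838 = 7*I*sqrt(10)/84922 + 1717/2838 = 1717/2838 + 7*I*sqrt(10)/84922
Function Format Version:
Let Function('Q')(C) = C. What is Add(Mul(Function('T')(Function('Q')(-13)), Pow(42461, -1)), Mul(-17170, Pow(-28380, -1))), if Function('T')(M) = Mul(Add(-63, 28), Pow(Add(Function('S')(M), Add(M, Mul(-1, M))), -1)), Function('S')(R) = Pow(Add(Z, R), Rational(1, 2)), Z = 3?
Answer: Add(Rational(1717, 2838), Mul(Rational(7, 84922), I, Pow(10, Rational(1, 2)))) ≈ Add(0.60500, Mul(0.00026066, I))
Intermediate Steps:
Function('S')(R) = Pow(Add(3, R), Rational(1, 2))
Function('T')(M) = Mul(-35, Pow(Add(3, M), Rational(-1, 2))) (Function('T')(M) = Mul(Add(-63, 28), Pow(Add(Pow(Add(3, M), Rational(1, 2)), Add(M, Mul(-1, M))), -1)) = Mul(-35, Pow(Add(Pow(Add(3, M), Rational(1, 2)), 0), -1)) = Mul(-35, Pow(Pow(Add(3, M), Rational(1, 2)), -1)) = Mul(-35, Pow(Add(3, M), Rational(-1, 2))))
Add(Mul(Function('T')(Function('Q')(-13)), Pow(42461, -1)), Mul(-17170, Pow(-28380, -1))) = Add(Mul(Mul(-35, Pow(Add(3, -13), Rational(-1, 2))), Pow(42461, -1)), Mul(-17170, Pow(-28380, -1))) = Add(Mul(Mul(-35, Pow(-10, Rational(-1, 2))), Rational(1, 42461)), Mul(-17170, Rational(-1, 28380))) = Add(Mul(Mul(-35, Mul(Rational(-1, 10), I, Pow(10, Rational(1, 2)))), Rational(1, 42461)), Rational(1717, 2838)) = Add(Mul(Mul(Rational(7, 2), I, Pow(10, Rational(1, 2))), Rational(1, 42461)), Rational(1717, 2838)) = Add(Mul(Rational(7, 84922), I, Pow(10, Rational(1, 2))), Rational(1717, 2838)) = Add(Rational(1717, 2838), Mul(Rational(7, 84922), I, Pow(10, Rational(1, 2))))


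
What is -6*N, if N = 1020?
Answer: -6120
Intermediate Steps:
-6*N = -6*1020 = -6120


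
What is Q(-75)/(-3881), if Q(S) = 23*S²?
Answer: -129375/3881 ≈ -33.335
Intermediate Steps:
Q(-75)/(-3881) = (23*(-75)²)/(-3881) = (23*5625)*(-1/3881) = 129375*(-1/3881) = -129375/3881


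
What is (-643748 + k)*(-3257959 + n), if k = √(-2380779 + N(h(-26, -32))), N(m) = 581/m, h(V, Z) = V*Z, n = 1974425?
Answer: 826272445432 - 641767*I*√25750498111/52 ≈ 8.2627e+11 - 1.9805e+9*I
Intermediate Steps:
k = I*√25750498111/104 (k = √(-2380779 + 581/((-26*(-32)))) = √(-2380779 + 581/832) = √(-1980807547/832) = I*√25750498111/104 ≈ 1543.0*I)
(-643748 + k)*(-3257959 + n) = (-643748 + I*√25750498111/104)*(-3257959 + 1974425) = (-643748 + I*√25750498111/104)*(-1283534) = 826272445432 - 641767*I*√25750498111/52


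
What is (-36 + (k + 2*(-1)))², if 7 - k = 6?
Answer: 1369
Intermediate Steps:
k = 1 (k = 7 - 1*6 = 7 - 6 = 1)
(-36 + (k + 2*(-1)))² = (-36 + (1 + 2*(-1)))² = (-36 + (1 - 2))² = (-36 - 1)² = (-37)² = 1369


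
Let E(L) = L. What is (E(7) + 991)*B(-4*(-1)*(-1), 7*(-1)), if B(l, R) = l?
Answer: -3992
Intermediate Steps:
(E(7) + 991)*B(-4*(-1)*(-1), 7*(-1)) = (7 + 991)*(-4*(-1)*(-1)) = 998*(4*(-1)) = 998*(-4) = -3992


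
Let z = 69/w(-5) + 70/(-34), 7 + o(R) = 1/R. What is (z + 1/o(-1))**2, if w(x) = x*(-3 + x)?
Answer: 1521/7225 ≈ 0.21052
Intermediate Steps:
o(R) = -7 + 1/R
z = -227/680 (z = 69/((-5*(-3 - 5))) + 70/(-34) = 69/((-5*(-8))) + 70*(-1/34) = 69/40 - 35/17 = -227/680 ≈ -0.33382)
(z + 1/o(-1))**2 = (-227/680 + 1/(-7 + 1/(-1)))**2 = (-227/680 + 1/(-7 - 1))**2 = (-227/680 + 1/(-8))**2 = (-227/680 - 1/8)**2 = (-39/85)**2 = 1521/7225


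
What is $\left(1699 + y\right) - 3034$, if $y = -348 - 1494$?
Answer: $-3177$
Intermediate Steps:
$y = -1842$
$\left(1699 + y\right) - 3034 = \left(1699 - 1842\right) - 3034 = -143 - 3034 = -3177$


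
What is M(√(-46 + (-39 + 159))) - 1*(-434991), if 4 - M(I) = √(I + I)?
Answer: 434995 - 2^(¾)*37^(¼) ≈ 4.3499e+5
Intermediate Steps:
M(I) = 4 - √2*√I (M(I) = 4 - √(I + I) = 4 - √(2*I) = 4 - √2*√I)
M(√(-46 + (-39 + 159))) - 1*(-434991) = (4 - √2*√(√(-46 + (-39 + 159)))) - 1*(-434991) = (4 - √2*√(√(-46 + 120))) + 434991 = (4 - √2*√(√74)) + 434991 = (4 - √2*74^(¼)) + 434991 = (4 - 2^(¾)*37^(¼)) + 434991 = 434995 - 2^(¾)*37^(¼)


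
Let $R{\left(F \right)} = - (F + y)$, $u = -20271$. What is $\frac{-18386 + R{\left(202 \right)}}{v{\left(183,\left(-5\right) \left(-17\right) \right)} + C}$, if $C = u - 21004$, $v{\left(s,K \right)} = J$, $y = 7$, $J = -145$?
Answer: $\frac{3719}{8284} \approx 0.44894$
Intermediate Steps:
$v{\left(s,K \right)} = -145$
$R{\left(F \right)} = -7 - F$ ($R{\left(F \right)} = - (F + 7) = - (7 + F) = -7 - F$)
$C = -41275$ ($C = -20271 - 21004 = -41275$)
$\frac{-18386 + R{\left(202 \right)}}{v{\left(183,\left(-5\right) \left(-17\right) \right)} + C} = \frac{-18386 - 209}{-145 - 41275} = \frac{-18386 - 209}{-41420} = \left(-18386 - 209\right) \left(- \frac{1}{41420}\right) = \left(-18595\right) \left(- \frac{1}{41420}\right) = \frac{3719}{8284}$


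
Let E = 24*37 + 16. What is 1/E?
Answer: 1/904 ≈ 0.0011062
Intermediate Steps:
E = 904 (E = 888 + 16 = 904)
1/E = 1/904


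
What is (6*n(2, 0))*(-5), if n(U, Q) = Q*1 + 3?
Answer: -90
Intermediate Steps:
n(U, Q) = 3 + Q (n(U, Q) = Q + 3 = 3 + Q)
(6*n(2, 0))*(-5) = (6*(3 + 0))*(-5) = (6*3)*(-5) = 18*(-5) = -90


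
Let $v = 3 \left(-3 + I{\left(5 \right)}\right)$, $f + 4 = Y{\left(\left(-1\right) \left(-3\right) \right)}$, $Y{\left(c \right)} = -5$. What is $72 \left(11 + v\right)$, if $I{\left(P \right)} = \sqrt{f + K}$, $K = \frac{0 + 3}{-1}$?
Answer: $144 + 432 i \sqrt{3} \approx 144.0 + 748.25 i$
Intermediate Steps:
$K = -3$ ($K = 3 \left(-1\right) = -3$)
$f = -9$ ($f = -4 - 5 = -9$)
$I{\left(P \right)} = 2 i \sqrt{3}$ ($I{\left(P \right)} = \sqrt{-9 - 3} = \sqrt{-12} = 2 i \sqrt{3}$)
$v = -9 + 6 i \sqrt{3}$ ($v = 3 \left(-3 + 2 i \sqrt{3}\right) = -9 + 6 i \sqrt{3} \approx -9.0 + 10.392 i$)
$72 \left(11 + v\right) = 72 \left(11 - \left(9 - 6 i \sqrt{3}\right)\right) = 72 \left(2 + 6 i \sqrt{3}\right) = 144 + 432 i \sqrt{3}$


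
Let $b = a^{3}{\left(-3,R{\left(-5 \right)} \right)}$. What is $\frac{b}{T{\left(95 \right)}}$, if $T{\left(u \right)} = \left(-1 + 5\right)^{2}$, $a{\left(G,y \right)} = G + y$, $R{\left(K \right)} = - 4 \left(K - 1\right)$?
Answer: $\frac{9261}{16} \approx 578.81$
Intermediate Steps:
$R{\left(K \right)} = 4 - 4 K$ ($R{\left(K \right)} = - 4 \left(-1 + K\right) = 4 - 4 K$)
$T{\left(u \right)} = 16$ ($T{\left(u \right)} = 4^{2} = 16$)
$b = 9261$ ($b = \left(-3 + \left(4 - -20\right)\right)^{3} = \left(-3 + \left(4 + 20\right)\right)^{3} = \left(-3 + 24\right)^{3} = 21^{3} = 9261$)
$\frac{b}{T{\left(95 \right)}} = \frac{9261}{16}$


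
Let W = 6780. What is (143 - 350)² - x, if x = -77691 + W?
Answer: 113760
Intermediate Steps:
x = -70911 (x = -77691 + 6780 = -70911)
(143 - 350)² - x = (143 - 350)² - 1*(-70911) = (-207)² + 70911 = 42849 + 70911 = 113760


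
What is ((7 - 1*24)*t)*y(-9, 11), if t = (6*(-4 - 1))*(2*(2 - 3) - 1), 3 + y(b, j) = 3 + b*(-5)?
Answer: -68850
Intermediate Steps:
y(b, j) = -5*b (y(b, j) = -3 + (3 + b*(-5)) = -3 + (3 - 5*b) = -5*b)
t = 90 (t = (6*(-5))*(2*(-1) - 1) = -30*(-2 - 1) = -30*(-3) = 90)
((7 - 1*24)*t)*y(-9, 11) = ((7 - 1*24)*90)*(-5*(-9)) = ((7 - 24)*90)*45 = -17*90*45 = -1530*45 = -68850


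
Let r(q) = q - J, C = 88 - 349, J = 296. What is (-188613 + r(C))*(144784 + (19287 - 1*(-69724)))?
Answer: -44227000150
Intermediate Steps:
C = -261
r(q) = -296 + q (r(q) = q - 1*296 = q - 296 = -296 + q)
(-188613 + r(C))*(144784 + (19287 - 1*(-69724))) = (-188613 + (-296 - 261))*(144784 + (19287 - 1*(-69724))) = (-188613 - 557)*(144784 + (19287 + 69724)) = -189170*(144784 + 89011) = -189170*233795 = -44227000150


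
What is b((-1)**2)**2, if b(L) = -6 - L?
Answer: 49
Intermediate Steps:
b((-1)**2)**2 = (-6 - 1*(-1)**2)**2 = (-6 - 1*1)**2 = (-6 - 1)**2 = (-7)**2 = 49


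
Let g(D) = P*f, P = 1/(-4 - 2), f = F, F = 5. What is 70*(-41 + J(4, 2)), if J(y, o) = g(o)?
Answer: -8785/3 ≈ -2928.3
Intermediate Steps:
f = 5
P = -⅙ (P = 1/(-6) = -⅙ ≈ -0.16667)
g(D) = -⅚ (g(D) = -⅙*5 = -⅚)
J(y, o) = -⅚
70*(-41 + J(4, 2)) = 70*(-41 - ⅚) = 70*(-251/6) = -8785/3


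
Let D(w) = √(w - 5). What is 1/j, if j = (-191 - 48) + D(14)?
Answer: -1/236 ≈ -0.0042373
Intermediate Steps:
D(w) = √(-5 + w)
j = -236 (j = (-191 - 48) + √(-5 + 14) = -239 + √9 = -239 + 3 = -236)
1/j = 1/(-236) = -1/236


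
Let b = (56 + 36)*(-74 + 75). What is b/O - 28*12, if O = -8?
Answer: -695/2 ≈ -347.50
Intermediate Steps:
b = 92 (b = 92*1 = 92)
b/O - 28*12 = 92/(-8) - 28*12 = 92*(-⅛) - 336 = -23/2 - 336 = -695/2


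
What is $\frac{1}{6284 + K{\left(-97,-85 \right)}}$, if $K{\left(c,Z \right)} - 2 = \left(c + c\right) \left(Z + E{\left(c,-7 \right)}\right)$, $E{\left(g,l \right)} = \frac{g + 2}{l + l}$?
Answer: $\frac{7}{150217} \approx 4.6599 \cdot 10^{-5}$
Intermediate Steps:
$E{\left(g,l \right)} = \frac{2 + g}{2 l}$
$K{\left(c,Z \right)} = 2 + 2 c \left(- \frac{1}{7} + Z - \frac{c}{14}\right)$ ($K{\left(c,Z \right)} = 2 + \left(c + c\right) \left(Z + \frac{2 + c}{2 \left(-7\right)}\right) = 2 + 2 c \left(Z + \frac{1}{2} \left(- \frac{1}{7}\right) \left(2 + c\right)\right) = 2 + 2 c \left(Z - \left(\frac{1}{7} + \frac{c}{14}\right)\right) = 2 + 2 c \left(- \frac{1}{7} + Z - \frac{c}{14}\right)$)
$\frac{1}{6284 + K{\left(-97,-85 \right)}} = \frac{1}{6284 + \left(2 + 2 \left(-85\right) \left(-97\right) - - \frac{97 \left(2 - 97\right)}{7}\right)} = \frac{1}{6284 + \left(2 + 16490 - \left(- \frac{97}{7}\right) \left(-95\right)\right)} = \frac{1}{6284 + \left(2 + 16490 - \frac{9215}{7}\right)} = \frac{1}{6284 + \frac{106229}{7}} = \frac{1}{\frac{150217}{7}} = \frac{7}{150217}$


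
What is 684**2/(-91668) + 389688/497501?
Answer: -16419742356/3800410139 ≈ -4.3205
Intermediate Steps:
684**2/(-91668) + 389688/497501 = 467856*(-1/91668) + 389688*(1/497501) = -38988/7639 + 389688/497501 = -16419742356/3800410139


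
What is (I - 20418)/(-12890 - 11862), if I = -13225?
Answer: 1979/1456 ≈ 1.3592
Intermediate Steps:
(I - 20418)/(-12890 - 11862) = (-13225 - 20418)/(-12890 - 11862) = -33643/(-24752) = -33643*(-1/24752) = 1979/1456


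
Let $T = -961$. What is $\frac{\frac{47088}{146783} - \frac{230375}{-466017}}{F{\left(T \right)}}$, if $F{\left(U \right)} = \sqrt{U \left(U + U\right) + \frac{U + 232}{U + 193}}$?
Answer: $\frac{892143073936 \sqrt{472842995}}{32344055904476306445} \approx 0.00059979$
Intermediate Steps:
$F{\left(U \right)} = \sqrt{2 U^{2} + \frac{232 + U}{193 + U}}$ ($F{\left(U \right)} = \sqrt{U 2 U + \frac{232 + U}{193 + U}} = \sqrt{2 U^{2} + \frac{232 + U}{193 + U}}$)
$\frac{\frac{47088}{146783} - \frac{230375}{-466017}}{F{\left(T \right)}} = \frac{\frac{47088}{146783} - \frac{230375}{-466017}}{\sqrt{\frac{232 - 961 + 2 \left(-961\right)^{2} \left(193 - 961\right)}{193 - 961}}} = \frac{47088 \cdot \frac{1}{146783} - - \frac{230375}{466017}}{\sqrt{\frac{232 - 961 + 2 \cdot 923521 \left(-768\right)}{-768}}} = \frac{\frac{47088}{146783} + \frac{230375}{466017}}{\sqrt{- \frac{232 - 961 - 1418528256}{768}}} = \frac{55758942121}{68403373311 \sqrt{\left(- \frac{1}{768}\right) \left(-1418528985\right)}} = \frac{55758942121}{68403373311 \sqrt{\frac{472842995}{256}}} = \frac{55758942121}{68403373311 \frac{\sqrt{472842995}}{16}} = \frac{55758942121 \frac{16 \sqrt{472842995}}{472842995}}{68403373311} = \frac{892143073936 \sqrt{472842995}}{32344055904476306445}$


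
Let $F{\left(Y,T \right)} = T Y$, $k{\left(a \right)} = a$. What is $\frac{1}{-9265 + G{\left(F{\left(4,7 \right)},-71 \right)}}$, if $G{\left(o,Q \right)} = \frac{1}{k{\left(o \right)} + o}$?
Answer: $- \frac{56}{518839} \approx -0.00010793$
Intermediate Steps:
$G{\left(o,Q \right)} = \frac{1}{2 o}$ ($G{\left(o,Q \right)} = \frac{1}{o + o} = \frac{1}{2 o}$)
$\frac{1}{-9265 + G{\left(F{\left(4,7 \right)},-71 \right)}} = \frac{1}{-9265 + \frac{1}{2 \cdot 7 \cdot 4}} = \frac{1}{-9265 + \frac{1}{2 \cdot 28}} = \frac{1}{-9265 + \frac{1}{2} \cdot \frac{1}{28}} = \frac{1}{-9265 + \frac{1}{56}} = \frac{1}{- \frac{518839}{56}} = - \frac{56}{518839}$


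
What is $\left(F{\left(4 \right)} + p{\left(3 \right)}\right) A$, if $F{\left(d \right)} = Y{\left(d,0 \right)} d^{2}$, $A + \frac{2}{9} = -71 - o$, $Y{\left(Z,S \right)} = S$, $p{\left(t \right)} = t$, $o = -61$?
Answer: $- \frac{92}{3} \approx -30.667$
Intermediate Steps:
$A = - \frac{92}{9}$ ($A = - \frac{2}{9} - 10 = - \frac{92}{9} \approx -10.222$)
$F{\left(d \right)} = 0$ ($F{\left(d \right)} = 0 d^{2} = 0$)
$\left(F{\left(4 \right)} + p{\left(3 \right)}\right) A = \left(0 + 3\right) \left(- \frac{92}{9}\right) = 3 \left(- \frac{92}{9}\right) = - \frac{92}{3}$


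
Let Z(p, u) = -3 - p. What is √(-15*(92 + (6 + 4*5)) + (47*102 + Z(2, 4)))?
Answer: √3019 ≈ 54.945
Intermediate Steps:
√(-15*(92 + (6 + 4*5)) + (47*102 + Z(2, 4))) = √(-15*(92 + (6 + 4*5)) + (47*102 + (-3 - 1*2))) = √(-15*(92 + (6 + 20)) + (4794 + (-3 - 2))) = √(-15*(92 + 26) + (4794 - 5)) = √(-15*118 + 4789) = √(-1770 + 4789) = √3019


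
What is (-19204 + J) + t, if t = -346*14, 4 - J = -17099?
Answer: -6945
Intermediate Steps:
J = 17103 (J = 4 - 1*(-17099) = 4 + 17099 = 17103)
t = -4844
(-19204 + J) + t = (-19204 + 17103) - 4844 = -2101 - 4844 = -6945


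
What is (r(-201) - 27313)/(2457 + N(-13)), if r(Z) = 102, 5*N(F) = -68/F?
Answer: -1768715/159773 ≈ -11.070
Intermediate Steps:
N(F) = -68/(5*F) (N(F) = (-68/F)/5 = -68/(5*F))
(r(-201) - 27313)/(2457 + N(-13)) = (102 - 27313)/(2457 - 68/5/(-13)) = -27211/(2457 - 68/5*(-1/13)) = -27211/(2457 + 68/65) = -27211/159773/65 = -27211*65/159773 = -1768715/159773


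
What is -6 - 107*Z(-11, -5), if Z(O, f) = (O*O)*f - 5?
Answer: 65264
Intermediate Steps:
Z(O, f) = -5 + f*O² (Z(O, f) = O²*f - 5 = f*O² - 5 = -5 + f*O²)
-6 - 107*Z(-11, -5) = -6 - 107*(-5 - 5*(-11)²) = -6 - 107*(-5 - 5*121) = -6 - 107*(-5 - 605) = -6 - 107*(-610) = -6 + 65270 = 65264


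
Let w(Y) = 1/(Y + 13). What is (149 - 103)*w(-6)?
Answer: 46/7 ≈ 6.5714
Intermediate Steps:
w(Y) = 1/(13 + Y)
(149 - 103)*w(-6) = (149 - 103)/(13 - 6) = 46/7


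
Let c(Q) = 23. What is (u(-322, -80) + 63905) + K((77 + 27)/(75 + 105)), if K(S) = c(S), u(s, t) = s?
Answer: 63606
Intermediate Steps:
K(S) = 23
(u(-322, -80) + 63905) + K((77 + 27)/(75 + 105)) = (-322 + 63905) + 23 = 63583 + 23 = 63606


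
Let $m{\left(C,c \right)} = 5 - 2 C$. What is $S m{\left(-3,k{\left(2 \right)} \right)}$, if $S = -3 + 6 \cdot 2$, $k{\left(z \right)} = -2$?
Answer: $99$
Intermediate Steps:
$S = 9$ ($S = -3 + 12 = 9$)
$S m{\left(-3,k{\left(2 \right)} \right)} = 9 \left(5 - -6\right) = 9 \left(5 + 6\right) = 9 \cdot 11 = 99$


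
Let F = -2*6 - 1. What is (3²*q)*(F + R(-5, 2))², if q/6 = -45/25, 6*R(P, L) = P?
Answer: -186003/10 ≈ -18600.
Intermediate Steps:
R(P, L) = P/6
F = -13 (F = -12 - 1 = -13)
q = -54/5 (q = 6*(-45/25) = 6*(-45*1/25) = 6*(-9/5) = -54/5 ≈ -10.800)
(3²*q)*(F + R(-5, 2))² = (3²*(-54/5))*(-13 + (⅙)*(-5))² = (9*(-54/5))*(-13 - ⅚)² = -486*(-83/6)²/5 = -486/5*6889/36 = -186003/10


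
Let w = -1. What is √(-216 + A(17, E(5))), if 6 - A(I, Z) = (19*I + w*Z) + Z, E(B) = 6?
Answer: I*√533 ≈ 23.087*I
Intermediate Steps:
A(I, Z) = 6 - 19*I (A(I, Z) = 6 - ((19*I - Z) + Z) = 6 - ((-Z + 19*I) + Z) = 6 - 19*I)
√(-216 + A(17, E(5))) = √(-216 + (6 - 19*17)) = √(-216 + (6 - 323)) = √(-216 - 317) = √(-533) = I*√533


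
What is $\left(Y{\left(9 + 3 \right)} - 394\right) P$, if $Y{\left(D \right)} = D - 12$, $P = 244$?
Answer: $-96136$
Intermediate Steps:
$Y{\left(D \right)} = -12 + D$
$\left(Y{\left(9 + 3 \right)} - 394\right) P = \left(\left(-12 + \left(9 + 3\right)\right) - 394\right) 244 = \left(\left(-12 + 12\right) - 394\right) 244 = \left(0 - 394\right) 244 = \left(-394\right) 244 = -96136$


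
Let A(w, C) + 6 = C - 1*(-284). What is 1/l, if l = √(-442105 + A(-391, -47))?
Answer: -I*√441874/441874 ≈ -0.0015044*I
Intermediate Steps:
A(w, C) = 278 + C (A(w, C) = -6 + (C - 1*(-284)) = -6 + (C + 284) = -6 + (284 + C) = 278 + C)
l = I*√441874 (l = √(-442105 + (278 - 47)) = √(-442105 + 231) = √(-441874) = I*√441874 ≈ 664.74*I)
1/l = 1/(I*√441874) = -I*√441874/441874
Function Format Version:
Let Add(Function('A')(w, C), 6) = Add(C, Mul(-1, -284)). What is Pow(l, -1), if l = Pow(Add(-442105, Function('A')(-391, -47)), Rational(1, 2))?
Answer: Mul(Rational(-1, 441874), I, Pow(441874, Rational(1, 2))) ≈ Mul(-0.0015044, I)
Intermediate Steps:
Function('A')(w, C) = Add(278, C) (Function('A')(w, C) = Add(-6, Add(C, Mul(-1, -284))) = Add(-6, Add(C, 284)) = Add(-6, Add(284, C)) = Add(278, C))
l = Mul(I, Pow(441874, Rational(1, 2))) (l = Pow(Add(-442105, Add(278, -47)), Rational(1, 2)) = Pow(Add(-442105, 231), Rational(1, 2)) = Pow(-441874, Rational(1, 2)) = Mul(I, Pow(441874, Rational(1, 2))) ≈ Mul(664.74, I))
Pow(l, -1) = Pow(Mul(I, Pow(441874, Rational(1, 2))), -1) = Mul(Rational(-1, 441874), I, Pow(441874, Rational(1, 2)))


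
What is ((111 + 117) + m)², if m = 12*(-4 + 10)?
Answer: 90000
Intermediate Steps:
m = 72 (m = 12*6 = 72)
((111 + 117) + m)² = ((111 + 117) + 72)² = (228 + 72)² = 300² = 90000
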